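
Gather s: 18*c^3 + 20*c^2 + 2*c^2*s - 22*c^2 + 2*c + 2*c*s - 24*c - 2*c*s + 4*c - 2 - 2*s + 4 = 18*c^3 - 2*c^2 - 18*c + s*(2*c^2 - 2) + 2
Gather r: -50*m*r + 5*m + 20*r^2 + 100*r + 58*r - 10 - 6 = 5*m + 20*r^2 + r*(158 - 50*m) - 16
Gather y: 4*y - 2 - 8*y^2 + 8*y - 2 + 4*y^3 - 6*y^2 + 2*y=4*y^3 - 14*y^2 + 14*y - 4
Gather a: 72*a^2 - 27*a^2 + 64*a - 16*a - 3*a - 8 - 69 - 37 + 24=45*a^2 + 45*a - 90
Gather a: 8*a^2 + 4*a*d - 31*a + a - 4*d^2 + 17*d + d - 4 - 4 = 8*a^2 + a*(4*d - 30) - 4*d^2 + 18*d - 8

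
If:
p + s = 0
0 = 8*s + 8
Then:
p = 1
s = -1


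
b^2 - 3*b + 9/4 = (b - 3/2)^2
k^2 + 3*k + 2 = (k + 1)*(k + 2)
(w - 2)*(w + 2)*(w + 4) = w^3 + 4*w^2 - 4*w - 16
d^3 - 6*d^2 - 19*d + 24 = (d - 8)*(d - 1)*(d + 3)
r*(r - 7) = r^2 - 7*r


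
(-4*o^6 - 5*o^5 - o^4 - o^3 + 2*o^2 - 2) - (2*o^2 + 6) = -4*o^6 - 5*o^5 - o^4 - o^3 - 8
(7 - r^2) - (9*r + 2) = -r^2 - 9*r + 5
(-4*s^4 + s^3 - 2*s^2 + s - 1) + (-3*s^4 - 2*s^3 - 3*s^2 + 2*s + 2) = -7*s^4 - s^3 - 5*s^2 + 3*s + 1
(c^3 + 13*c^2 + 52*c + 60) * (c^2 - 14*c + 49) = c^5 - c^4 - 81*c^3 - 31*c^2 + 1708*c + 2940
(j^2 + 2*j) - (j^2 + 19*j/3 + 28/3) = -13*j/3 - 28/3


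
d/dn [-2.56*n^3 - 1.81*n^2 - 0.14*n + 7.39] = -7.68*n^2 - 3.62*n - 0.14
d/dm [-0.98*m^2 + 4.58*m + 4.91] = 4.58 - 1.96*m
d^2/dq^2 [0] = 0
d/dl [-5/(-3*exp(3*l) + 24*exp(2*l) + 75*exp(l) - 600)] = 5*(-3*exp(2*l) + 16*exp(l) + 25)*exp(l)/(3*(exp(3*l) - 8*exp(2*l) - 25*exp(l) + 200)^2)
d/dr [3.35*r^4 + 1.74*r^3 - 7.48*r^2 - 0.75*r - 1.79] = 13.4*r^3 + 5.22*r^2 - 14.96*r - 0.75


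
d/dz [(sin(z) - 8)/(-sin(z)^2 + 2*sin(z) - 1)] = (sin(z) - 15)*cos(z)/(sin(z) - 1)^3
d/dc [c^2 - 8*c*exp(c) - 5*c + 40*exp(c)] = -8*c*exp(c) + 2*c + 32*exp(c) - 5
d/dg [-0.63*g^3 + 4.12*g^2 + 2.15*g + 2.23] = -1.89*g^2 + 8.24*g + 2.15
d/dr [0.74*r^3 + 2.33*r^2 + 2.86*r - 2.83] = 2.22*r^2 + 4.66*r + 2.86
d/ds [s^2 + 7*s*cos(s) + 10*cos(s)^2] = -7*s*sin(s) + 2*s - 10*sin(2*s) + 7*cos(s)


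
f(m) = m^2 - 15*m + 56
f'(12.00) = 9.00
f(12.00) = 20.00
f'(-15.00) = -45.00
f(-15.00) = 506.00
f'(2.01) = -10.98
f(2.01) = 29.89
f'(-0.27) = -15.54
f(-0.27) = 60.12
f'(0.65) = -13.70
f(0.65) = 46.67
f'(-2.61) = -20.22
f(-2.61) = 101.96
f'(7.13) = -0.74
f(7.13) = -0.11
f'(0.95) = -13.10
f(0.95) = 42.65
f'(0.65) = -13.70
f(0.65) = 46.67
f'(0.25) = -14.50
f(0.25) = 52.31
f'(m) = 2*m - 15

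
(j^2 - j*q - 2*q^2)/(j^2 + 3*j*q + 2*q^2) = (j - 2*q)/(j + 2*q)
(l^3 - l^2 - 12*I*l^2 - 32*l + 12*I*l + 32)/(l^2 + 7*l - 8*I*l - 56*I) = (l^2 - l*(1 + 4*I) + 4*I)/(l + 7)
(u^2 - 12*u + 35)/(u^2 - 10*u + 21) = (u - 5)/(u - 3)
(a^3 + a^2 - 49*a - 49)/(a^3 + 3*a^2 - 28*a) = (a^2 - 6*a - 7)/(a*(a - 4))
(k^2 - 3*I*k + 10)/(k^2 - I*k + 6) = (k - 5*I)/(k - 3*I)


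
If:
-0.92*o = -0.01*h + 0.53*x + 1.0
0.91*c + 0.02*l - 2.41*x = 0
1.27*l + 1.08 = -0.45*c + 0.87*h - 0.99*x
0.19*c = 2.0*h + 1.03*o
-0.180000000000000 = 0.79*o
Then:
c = -4.00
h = -0.26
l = 1.55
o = -0.23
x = -1.50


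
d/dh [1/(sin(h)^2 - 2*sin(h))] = 2*(1 - sin(h))*cos(h)/((sin(h) - 2)^2*sin(h)^2)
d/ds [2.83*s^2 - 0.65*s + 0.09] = 5.66*s - 0.65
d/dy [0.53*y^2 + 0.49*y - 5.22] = 1.06*y + 0.49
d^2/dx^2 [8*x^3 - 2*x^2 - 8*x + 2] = 48*x - 4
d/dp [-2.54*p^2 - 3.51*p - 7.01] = -5.08*p - 3.51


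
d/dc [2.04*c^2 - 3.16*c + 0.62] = 4.08*c - 3.16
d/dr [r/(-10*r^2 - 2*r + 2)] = (-5*r^2 + r*(10*r + 1) - r + 1)/(2*(5*r^2 + r - 1)^2)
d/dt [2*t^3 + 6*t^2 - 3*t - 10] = 6*t^2 + 12*t - 3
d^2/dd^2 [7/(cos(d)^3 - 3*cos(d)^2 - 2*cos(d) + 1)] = 7*((-5*cos(d) - 24*cos(2*d) + 9*cos(3*d))*(cos(d)^3 - 3*cos(d)^2 - 2*cos(d) + 1)/4 + 2*(-3*cos(d)^2 + 6*cos(d) + 2)^2*sin(d)^2)/(cos(d)^3 - 3*cos(d)^2 - 2*cos(d) + 1)^3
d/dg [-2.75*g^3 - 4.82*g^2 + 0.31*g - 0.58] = -8.25*g^2 - 9.64*g + 0.31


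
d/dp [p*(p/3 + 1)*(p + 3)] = (p + 1)*(p + 3)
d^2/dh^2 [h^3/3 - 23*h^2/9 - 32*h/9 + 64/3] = 2*h - 46/9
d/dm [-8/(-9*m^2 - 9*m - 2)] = 72*(-2*m - 1)/(9*m^2 + 9*m + 2)^2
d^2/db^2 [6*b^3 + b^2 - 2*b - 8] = 36*b + 2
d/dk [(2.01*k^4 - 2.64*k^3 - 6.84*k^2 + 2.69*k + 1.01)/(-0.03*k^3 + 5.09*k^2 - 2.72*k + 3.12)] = (-0.0603*k^6 + 20.4618*k^5 - 30.0444*k^4 + 39.6078*k^3 - 19.7068*k^2 - 52.9634*k + 11.14)/(0.0009*k^6 - 0.3054*k^5 + 26.0713*k^4 - 27.8768*k^3 + 39.16*k^2 - 16.9728*k + 9.7344)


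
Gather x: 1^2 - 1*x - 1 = -x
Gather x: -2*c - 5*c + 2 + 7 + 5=14 - 7*c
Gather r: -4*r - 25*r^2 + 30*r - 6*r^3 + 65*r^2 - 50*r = -6*r^3 + 40*r^2 - 24*r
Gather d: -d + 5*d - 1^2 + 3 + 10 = 4*d + 12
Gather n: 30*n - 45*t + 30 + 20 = 30*n - 45*t + 50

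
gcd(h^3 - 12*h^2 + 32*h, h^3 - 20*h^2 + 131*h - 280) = h - 8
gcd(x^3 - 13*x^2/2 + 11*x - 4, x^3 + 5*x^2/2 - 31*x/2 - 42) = x - 4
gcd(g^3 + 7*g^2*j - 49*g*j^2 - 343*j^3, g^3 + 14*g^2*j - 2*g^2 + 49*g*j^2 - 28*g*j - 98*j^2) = g^2 + 14*g*j + 49*j^2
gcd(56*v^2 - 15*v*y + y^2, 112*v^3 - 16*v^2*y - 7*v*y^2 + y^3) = -7*v + y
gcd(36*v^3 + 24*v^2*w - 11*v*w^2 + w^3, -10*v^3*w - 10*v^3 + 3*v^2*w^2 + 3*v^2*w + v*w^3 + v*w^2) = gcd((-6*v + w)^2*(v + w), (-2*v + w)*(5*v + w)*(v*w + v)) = 1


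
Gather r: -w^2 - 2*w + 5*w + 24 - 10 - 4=-w^2 + 3*w + 10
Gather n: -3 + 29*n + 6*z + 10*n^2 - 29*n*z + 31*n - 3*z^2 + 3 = 10*n^2 + n*(60 - 29*z) - 3*z^2 + 6*z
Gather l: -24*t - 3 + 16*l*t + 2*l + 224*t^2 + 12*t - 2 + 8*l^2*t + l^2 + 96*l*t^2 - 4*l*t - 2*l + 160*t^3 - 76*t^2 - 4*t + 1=l^2*(8*t + 1) + l*(96*t^2 + 12*t) + 160*t^3 + 148*t^2 - 16*t - 4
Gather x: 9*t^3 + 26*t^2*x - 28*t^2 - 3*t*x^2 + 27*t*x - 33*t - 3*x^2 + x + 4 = 9*t^3 - 28*t^2 - 33*t + x^2*(-3*t - 3) + x*(26*t^2 + 27*t + 1) + 4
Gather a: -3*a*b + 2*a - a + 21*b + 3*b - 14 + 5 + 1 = a*(1 - 3*b) + 24*b - 8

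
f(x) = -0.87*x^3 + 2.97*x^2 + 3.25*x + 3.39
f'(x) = -2.61*x^2 + 5.94*x + 3.25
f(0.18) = 4.07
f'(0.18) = 4.23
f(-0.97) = 3.83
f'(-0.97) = -4.97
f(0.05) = 3.56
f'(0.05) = 3.54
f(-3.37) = 59.46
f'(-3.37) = -46.41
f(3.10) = 16.09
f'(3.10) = -3.42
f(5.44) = -31.10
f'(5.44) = -41.68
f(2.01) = 14.86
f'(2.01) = 4.64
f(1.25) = 10.39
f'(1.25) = 6.60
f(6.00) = -58.11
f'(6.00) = -55.07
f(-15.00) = 3559.14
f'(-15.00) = -673.10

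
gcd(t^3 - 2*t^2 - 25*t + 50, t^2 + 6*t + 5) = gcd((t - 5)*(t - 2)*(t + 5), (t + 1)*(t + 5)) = t + 5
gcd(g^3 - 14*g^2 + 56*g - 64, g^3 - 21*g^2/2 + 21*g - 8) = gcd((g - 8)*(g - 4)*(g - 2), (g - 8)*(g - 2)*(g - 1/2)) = g^2 - 10*g + 16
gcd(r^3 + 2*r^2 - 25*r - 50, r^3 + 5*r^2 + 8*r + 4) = r + 2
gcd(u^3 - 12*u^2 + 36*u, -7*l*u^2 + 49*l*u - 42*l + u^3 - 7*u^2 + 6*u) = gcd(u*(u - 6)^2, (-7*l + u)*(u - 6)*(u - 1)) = u - 6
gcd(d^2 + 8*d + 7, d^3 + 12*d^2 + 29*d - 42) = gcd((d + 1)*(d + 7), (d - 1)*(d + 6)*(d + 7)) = d + 7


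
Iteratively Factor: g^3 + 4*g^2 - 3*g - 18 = (g + 3)*(g^2 + g - 6) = (g - 2)*(g + 3)*(g + 3)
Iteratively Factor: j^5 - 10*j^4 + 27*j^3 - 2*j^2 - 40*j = (j)*(j^4 - 10*j^3 + 27*j^2 - 2*j - 40) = j*(j - 5)*(j^3 - 5*j^2 + 2*j + 8) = j*(j - 5)*(j + 1)*(j^2 - 6*j + 8) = j*(j - 5)*(j - 4)*(j + 1)*(j - 2)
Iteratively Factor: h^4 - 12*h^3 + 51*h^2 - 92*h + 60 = (h - 5)*(h^3 - 7*h^2 + 16*h - 12) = (h - 5)*(h - 3)*(h^2 - 4*h + 4) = (h - 5)*(h - 3)*(h - 2)*(h - 2)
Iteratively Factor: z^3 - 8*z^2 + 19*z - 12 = (z - 1)*(z^2 - 7*z + 12) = (z - 4)*(z - 1)*(z - 3)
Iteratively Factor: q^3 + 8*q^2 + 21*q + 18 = (q + 3)*(q^2 + 5*q + 6) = (q + 3)^2*(q + 2)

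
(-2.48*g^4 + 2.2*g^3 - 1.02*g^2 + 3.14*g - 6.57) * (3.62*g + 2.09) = -8.9776*g^5 + 2.7808*g^4 + 0.9056*g^3 + 9.235*g^2 - 17.2208*g - 13.7313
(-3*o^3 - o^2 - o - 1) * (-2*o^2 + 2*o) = 6*o^5 - 4*o^4 - 2*o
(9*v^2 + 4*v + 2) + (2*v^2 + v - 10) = 11*v^2 + 5*v - 8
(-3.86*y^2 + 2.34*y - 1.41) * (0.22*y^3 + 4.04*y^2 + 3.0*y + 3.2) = -0.8492*y^5 - 15.0796*y^4 - 2.4366*y^3 - 11.0284*y^2 + 3.258*y - 4.512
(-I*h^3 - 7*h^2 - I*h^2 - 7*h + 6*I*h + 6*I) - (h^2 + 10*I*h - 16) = -I*h^3 - 8*h^2 - I*h^2 - 7*h - 4*I*h + 16 + 6*I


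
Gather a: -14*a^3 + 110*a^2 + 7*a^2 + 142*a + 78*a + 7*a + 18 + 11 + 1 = -14*a^3 + 117*a^2 + 227*a + 30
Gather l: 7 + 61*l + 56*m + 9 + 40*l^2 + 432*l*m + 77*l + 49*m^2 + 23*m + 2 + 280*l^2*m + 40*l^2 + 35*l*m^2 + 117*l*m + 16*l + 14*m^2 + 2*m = l^2*(280*m + 80) + l*(35*m^2 + 549*m + 154) + 63*m^2 + 81*m + 18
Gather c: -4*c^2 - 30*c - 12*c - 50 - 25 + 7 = -4*c^2 - 42*c - 68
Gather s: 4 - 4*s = 4 - 4*s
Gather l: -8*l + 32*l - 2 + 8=24*l + 6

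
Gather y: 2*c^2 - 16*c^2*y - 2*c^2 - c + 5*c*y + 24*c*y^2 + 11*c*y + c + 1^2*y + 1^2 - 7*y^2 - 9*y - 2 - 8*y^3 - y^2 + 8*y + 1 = -8*y^3 + y^2*(24*c - 8) + y*(-16*c^2 + 16*c)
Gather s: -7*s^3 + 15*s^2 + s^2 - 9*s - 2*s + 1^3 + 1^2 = -7*s^3 + 16*s^2 - 11*s + 2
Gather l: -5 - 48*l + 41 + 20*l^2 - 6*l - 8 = 20*l^2 - 54*l + 28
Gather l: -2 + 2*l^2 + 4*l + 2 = 2*l^2 + 4*l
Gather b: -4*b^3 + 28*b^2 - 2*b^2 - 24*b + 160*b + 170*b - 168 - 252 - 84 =-4*b^3 + 26*b^2 + 306*b - 504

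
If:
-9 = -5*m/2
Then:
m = 18/5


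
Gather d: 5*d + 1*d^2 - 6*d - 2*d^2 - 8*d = -d^2 - 9*d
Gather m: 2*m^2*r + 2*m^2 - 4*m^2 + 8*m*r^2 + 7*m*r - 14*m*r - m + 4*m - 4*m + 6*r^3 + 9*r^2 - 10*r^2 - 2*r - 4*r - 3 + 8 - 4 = m^2*(2*r - 2) + m*(8*r^2 - 7*r - 1) + 6*r^3 - r^2 - 6*r + 1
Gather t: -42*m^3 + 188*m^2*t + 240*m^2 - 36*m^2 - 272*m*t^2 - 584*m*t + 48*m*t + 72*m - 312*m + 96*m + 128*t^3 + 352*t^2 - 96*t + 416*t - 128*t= -42*m^3 + 204*m^2 - 144*m + 128*t^3 + t^2*(352 - 272*m) + t*(188*m^2 - 536*m + 192)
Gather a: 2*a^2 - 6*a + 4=2*a^2 - 6*a + 4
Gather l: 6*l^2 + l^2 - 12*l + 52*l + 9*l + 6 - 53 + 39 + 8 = 7*l^2 + 49*l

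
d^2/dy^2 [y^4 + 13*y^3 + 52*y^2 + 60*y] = 12*y^2 + 78*y + 104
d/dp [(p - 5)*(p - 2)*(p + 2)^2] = 4*p^3 - 9*p^2 - 28*p + 12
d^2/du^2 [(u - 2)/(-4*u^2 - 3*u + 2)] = 2*(-(u - 2)*(8*u + 3)^2 + (12*u - 5)*(4*u^2 + 3*u - 2))/(4*u^2 + 3*u - 2)^3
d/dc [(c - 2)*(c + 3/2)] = 2*c - 1/2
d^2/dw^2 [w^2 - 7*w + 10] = 2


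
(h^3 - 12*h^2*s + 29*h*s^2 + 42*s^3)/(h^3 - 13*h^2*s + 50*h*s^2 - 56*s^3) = (h^2 - 5*h*s - 6*s^2)/(h^2 - 6*h*s + 8*s^2)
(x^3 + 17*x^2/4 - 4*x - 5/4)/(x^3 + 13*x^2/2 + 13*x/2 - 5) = (4*x^2 - 3*x - 1)/(2*(2*x^2 + 3*x - 2))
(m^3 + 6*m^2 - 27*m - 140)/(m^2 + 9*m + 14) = (m^2 - m - 20)/(m + 2)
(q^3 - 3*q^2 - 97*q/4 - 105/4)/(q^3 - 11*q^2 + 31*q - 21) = (q^2 + 4*q + 15/4)/(q^2 - 4*q + 3)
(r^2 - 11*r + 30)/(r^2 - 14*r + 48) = (r - 5)/(r - 8)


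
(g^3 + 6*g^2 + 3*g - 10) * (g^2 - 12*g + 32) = g^5 - 6*g^4 - 37*g^3 + 146*g^2 + 216*g - 320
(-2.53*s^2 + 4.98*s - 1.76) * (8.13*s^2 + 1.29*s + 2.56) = -20.5689*s^4 + 37.2237*s^3 - 14.3614*s^2 + 10.4784*s - 4.5056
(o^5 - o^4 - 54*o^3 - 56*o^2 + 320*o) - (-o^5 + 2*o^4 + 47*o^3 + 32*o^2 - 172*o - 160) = 2*o^5 - 3*o^4 - 101*o^3 - 88*o^2 + 492*o + 160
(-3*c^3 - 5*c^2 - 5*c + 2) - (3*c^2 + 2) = -3*c^3 - 8*c^2 - 5*c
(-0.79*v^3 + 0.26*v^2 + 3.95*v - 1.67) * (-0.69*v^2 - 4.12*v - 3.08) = 0.5451*v^5 + 3.0754*v^4 - 1.3635*v^3 - 15.9225*v^2 - 5.2856*v + 5.1436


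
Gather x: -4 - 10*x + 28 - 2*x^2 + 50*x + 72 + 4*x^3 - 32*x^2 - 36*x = 4*x^3 - 34*x^2 + 4*x + 96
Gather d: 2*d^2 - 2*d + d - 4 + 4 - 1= 2*d^2 - d - 1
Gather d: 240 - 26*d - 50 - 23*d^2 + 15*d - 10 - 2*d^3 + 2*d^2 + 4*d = -2*d^3 - 21*d^2 - 7*d + 180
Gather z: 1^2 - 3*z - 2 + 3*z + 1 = 0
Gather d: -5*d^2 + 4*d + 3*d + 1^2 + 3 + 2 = -5*d^2 + 7*d + 6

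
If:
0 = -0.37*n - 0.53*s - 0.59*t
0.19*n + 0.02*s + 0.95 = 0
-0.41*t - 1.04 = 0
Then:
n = -5.72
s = 6.82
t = -2.54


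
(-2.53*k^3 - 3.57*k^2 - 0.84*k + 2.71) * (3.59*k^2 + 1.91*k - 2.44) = -9.0827*k^5 - 17.6486*k^4 - 3.6611*k^3 + 16.8353*k^2 + 7.2257*k - 6.6124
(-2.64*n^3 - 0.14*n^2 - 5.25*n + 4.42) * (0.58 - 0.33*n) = 0.8712*n^4 - 1.485*n^3 + 1.6513*n^2 - 4.5036*n + 2.5636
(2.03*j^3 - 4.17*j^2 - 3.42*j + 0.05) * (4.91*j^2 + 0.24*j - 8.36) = 9.9673*j^5 - 19.9875*j^4 - 34.7638*j^3 + 34.2859*j^2 + 28.6032*j - 0.418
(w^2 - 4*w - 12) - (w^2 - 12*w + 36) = 8*w - 48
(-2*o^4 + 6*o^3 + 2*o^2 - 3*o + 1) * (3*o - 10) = -6*o^5 + 38*o^4 - 54*o^3 - 29*o^2 + 33*o - 10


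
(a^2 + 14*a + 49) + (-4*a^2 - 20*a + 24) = -3*a^2 - 6*a + 73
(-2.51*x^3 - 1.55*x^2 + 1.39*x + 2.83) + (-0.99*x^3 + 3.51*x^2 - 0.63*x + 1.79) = -3.5*x^3 + 1.96*x^2 + 0.76*x + 4.62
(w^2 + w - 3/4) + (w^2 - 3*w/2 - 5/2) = 2*w^2 - w/2 - 13/4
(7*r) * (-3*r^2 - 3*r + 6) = -21*r^3 - 21*r^2 + 42*r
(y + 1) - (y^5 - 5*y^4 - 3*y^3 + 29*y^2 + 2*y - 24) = -y^5 + 5*y^4 + 3*y^3 - 29*y^2 - y + 25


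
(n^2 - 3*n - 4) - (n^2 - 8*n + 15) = 5*n - 19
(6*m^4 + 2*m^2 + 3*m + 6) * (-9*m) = -54*m^5 - 18*m^3 - 27*m^2 - 54*m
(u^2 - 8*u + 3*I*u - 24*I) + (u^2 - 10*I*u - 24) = 2*u^2 - 8*u - 7*I*u - 24 - 24*I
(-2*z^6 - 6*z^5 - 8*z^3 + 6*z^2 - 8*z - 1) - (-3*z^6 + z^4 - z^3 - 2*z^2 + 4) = z^6 - 6*z^5 - z^4 - 7*z^3 + 8*z^2 - 8*z - 5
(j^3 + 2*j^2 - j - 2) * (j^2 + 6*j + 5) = j^5 + 8*j^4 + 16*j^3 + 2*j^2 - 17*j - 10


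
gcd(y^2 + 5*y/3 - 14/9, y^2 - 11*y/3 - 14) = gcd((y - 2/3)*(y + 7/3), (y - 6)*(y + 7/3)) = y + 7/3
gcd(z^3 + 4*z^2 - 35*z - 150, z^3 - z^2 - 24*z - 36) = z - 6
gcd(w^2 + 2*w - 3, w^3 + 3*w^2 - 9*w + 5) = w - 1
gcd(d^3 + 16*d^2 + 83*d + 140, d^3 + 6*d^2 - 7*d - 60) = d^2 + 9*d + 20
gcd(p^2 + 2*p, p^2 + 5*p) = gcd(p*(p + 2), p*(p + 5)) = p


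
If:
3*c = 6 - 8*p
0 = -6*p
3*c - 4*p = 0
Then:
No Solution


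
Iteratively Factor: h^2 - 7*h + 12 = (h - 3)*(h - 4)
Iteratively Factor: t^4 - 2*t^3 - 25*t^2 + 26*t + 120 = (t + 2)*(t^3 - 4*t^2 - 17*t + 60) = (t - 5)*(t + 2)*(t^2 + t - 12) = (t - 5)*(t - 3)*(t + 2)*(t + 4)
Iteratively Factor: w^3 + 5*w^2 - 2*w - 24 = (w + 4)*(w^2 + w - 6) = (w + 3)*(w + 4)*(w - 2)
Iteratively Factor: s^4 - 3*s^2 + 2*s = (s - 1)*(s^3 + s^2 - 2*s) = (s - 1)*(s + 2)*(s^2 - s) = (s - 1)^2*(s + 2)*(s)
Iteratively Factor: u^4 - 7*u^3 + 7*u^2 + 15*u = (u - 3)*(u^3 - 4*u^2 - 5*u) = (u - 5)*(u - 3)*(u^2 + u) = u*(u - 5)*(u - 3)*(u + 1)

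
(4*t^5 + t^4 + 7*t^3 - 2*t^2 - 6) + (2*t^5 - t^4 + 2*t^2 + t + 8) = 6*t^5 + 7*t^3 + t + 2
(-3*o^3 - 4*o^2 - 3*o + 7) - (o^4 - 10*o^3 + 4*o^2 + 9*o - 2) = -o^4 + 7*o^3 - 8*o^2 - 12*o + 9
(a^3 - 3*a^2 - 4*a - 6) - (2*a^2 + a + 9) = a^3 - 5*a^2 - 5*a - 15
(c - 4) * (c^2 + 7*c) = c^3 + 3*c^2 - 28*c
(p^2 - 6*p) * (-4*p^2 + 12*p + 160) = -4*p^4 + 36*p^3 + 88*p^2 - 960*p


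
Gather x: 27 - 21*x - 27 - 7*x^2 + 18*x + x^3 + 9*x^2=x^3 + 2*x^2 - 3*x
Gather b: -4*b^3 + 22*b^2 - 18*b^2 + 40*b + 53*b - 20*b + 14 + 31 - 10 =-4*b^3 + 4*b^2 + 73*b + 35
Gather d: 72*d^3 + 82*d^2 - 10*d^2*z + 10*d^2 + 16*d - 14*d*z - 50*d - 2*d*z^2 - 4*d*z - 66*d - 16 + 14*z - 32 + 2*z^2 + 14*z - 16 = 72*d^3 + d^2*(92 - 10*z) + d*(-2*z^2 - 18*z - 100) + 2*z^2 + 28*z - 64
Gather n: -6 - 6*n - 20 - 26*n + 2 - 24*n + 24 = -56*n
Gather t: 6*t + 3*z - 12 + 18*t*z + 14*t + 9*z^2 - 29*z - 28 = t*(18*z + 20) + 9*z^2 - 26*z - 40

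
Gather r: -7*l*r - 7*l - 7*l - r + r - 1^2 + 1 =-7*l*r - 14*l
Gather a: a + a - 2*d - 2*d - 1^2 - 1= 2*a - 4*d - 2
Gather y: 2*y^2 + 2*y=2*y^2 + 2*y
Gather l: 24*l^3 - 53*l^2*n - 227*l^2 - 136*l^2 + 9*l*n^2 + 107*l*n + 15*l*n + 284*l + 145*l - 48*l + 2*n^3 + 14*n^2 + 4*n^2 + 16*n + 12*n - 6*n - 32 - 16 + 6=24*l^3 + l^2*(-53*n - 363) + l*(9*n^2 + 122*n + 381) + 2*n^3 + 18*n^2 + 22*n - 42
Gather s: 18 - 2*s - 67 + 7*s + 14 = 5*s - 35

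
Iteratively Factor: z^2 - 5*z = (z)*(z - 5)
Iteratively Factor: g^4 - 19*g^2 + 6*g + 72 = (g - 3)*(g^3 + 3*g^2 - 10*g - 24) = (g - 3)*(g + 2)*(g^2 + g - 12) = (g - 3)*(g + 2)*(g + 4)*(g - 3)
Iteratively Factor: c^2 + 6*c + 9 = (c + 3)*(c + 3)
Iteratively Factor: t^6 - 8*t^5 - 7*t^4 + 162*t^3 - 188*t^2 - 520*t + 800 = (t - 5)*(t^5 - 3*t^4 - 22*t^3 + 52*t^2 + 72*t - 160) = (t - 5)*(t + 2)*(t^4 - 5*t^3 - 12*t^2 + 76*t - 80) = (t - 5)^2*(t + 2)*(t^3 - 12*t + 16) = (t - 5)^2*(t - 2)*(t + 2)*(t^2 + 2*t - 8) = (t - 5)^2*(t - 2)*(t + 2)*(t + 4)*(t - 2)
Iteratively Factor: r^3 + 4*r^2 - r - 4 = (r + 4)*(r^2 - 1) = (r + 1)*(r + 4)*(r - 1)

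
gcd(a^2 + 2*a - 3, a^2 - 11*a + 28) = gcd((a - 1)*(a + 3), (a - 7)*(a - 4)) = 1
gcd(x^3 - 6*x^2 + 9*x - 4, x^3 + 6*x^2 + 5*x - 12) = x - 1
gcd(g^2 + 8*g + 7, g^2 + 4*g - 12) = 1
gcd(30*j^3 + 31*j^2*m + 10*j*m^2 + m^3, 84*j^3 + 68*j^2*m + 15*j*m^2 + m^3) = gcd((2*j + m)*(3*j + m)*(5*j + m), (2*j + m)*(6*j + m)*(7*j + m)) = 2*j + m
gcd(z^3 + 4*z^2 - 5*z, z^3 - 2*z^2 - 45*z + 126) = 1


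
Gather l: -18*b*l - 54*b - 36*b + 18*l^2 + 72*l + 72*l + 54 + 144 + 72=-90*b + 18*l^2 + l*(144 - 18*b) + 270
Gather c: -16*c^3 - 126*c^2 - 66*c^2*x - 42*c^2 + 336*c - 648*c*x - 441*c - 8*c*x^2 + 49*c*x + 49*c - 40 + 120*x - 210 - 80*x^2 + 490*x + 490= -16*c^3 + c^2*(-66*x - 168) + c*(-8*x^2 - 599*x - 56) - 80*x^2 + 610*x + 240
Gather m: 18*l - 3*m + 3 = 18*l - 3*m + 3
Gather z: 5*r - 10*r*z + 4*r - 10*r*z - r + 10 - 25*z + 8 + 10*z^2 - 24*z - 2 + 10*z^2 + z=8*r + 20*z^2 + z*(-20*r - 48) + 16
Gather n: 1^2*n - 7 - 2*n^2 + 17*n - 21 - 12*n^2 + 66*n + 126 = -14*n^2 + 84*n + 98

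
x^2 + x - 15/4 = (x - 3/2)*(x + 5/2)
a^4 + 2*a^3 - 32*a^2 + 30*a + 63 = (a - 3)^2*(a + 1)*(a + 7)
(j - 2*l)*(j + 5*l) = j^2 + 3*j*l - 10*l^2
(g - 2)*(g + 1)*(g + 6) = g^3 + 5*g^2 - 8*g - 12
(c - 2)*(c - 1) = c^2 - 3*c + 2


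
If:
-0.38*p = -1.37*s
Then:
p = 3.60526315789474*s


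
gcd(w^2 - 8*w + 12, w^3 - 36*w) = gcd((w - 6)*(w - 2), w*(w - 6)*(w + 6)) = w - 6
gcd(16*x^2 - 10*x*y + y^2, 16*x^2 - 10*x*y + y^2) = 16*x^2 - 10*x*y + y^2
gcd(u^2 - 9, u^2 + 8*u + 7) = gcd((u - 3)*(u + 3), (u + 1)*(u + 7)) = 1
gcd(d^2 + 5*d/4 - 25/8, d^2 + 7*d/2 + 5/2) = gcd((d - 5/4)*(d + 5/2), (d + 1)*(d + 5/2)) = d + 5/2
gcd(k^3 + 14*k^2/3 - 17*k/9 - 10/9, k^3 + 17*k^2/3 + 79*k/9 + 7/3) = k + 1/3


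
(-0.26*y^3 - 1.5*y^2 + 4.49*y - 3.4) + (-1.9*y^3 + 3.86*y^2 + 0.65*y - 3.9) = -2.16*y^3 + 2.36*y^2 + 5.14*y - 7.3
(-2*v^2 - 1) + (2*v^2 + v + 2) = v + 1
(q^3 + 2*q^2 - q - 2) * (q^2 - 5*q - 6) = q^5 - 3*q^4 - 17*q^3 - 9*q^2 + 16*q + 12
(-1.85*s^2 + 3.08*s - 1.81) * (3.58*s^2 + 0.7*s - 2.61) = -6.623*s^4 + 9.7314*s^3 + 0.5047*s^2 - 9.3058*s + 4.7241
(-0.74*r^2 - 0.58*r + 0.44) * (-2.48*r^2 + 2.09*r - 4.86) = 1.8352*r^4 - 0.1082*r^3 + 1.293*r^2 + 3.7384*r - 2.1384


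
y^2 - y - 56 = (y - 8)*(y + 7)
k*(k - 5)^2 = k^3 - 10*k^2 + 25*k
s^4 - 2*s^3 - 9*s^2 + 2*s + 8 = (s - 4)*(s - 1)*(s + 1)*(s + 2)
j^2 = j^2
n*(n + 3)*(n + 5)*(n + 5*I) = n^4 + 8*n^3 + 5*I*n^3 + 15*n^2 + 40*I*n^2 + 75*I*n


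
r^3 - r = r*(r - 1)*(r + 1)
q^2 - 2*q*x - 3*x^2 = (q - 3*x)*(q + x)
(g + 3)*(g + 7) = g^2 + 10*g + 21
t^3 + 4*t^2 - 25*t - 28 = (t - 4)*(t + 1)*(t + 7)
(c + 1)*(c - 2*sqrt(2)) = c^2 - 2*sqrt(2)*c + c - 2*sqrt(2)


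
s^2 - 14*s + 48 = (s - 8)*(s - 6)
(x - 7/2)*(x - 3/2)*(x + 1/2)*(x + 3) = x^4 - 3*x^3/2 - 43*x^2/4 + 87*x/8 + 63/8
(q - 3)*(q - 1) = q^2 - 4*q + 3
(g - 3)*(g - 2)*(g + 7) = g^3 + 2*g^2 - 29*g + 42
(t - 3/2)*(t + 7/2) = t^2 + 2*t - 21/4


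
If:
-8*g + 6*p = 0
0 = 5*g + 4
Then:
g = -4/5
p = -16/15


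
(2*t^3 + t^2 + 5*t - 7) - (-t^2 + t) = 2*t^3 + 2*t^2 + 4*t - 7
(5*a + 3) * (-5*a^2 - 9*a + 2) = -25*a^3 - 60*a^2 - 17*a + 6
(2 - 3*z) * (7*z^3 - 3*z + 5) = -21*z^4 + 14*z^3 + 9*z^2 - 21*z + 10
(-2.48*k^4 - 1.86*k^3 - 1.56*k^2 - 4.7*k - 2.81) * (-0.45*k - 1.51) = 1.116*k^5 + 4.5818*k^4 + 3.5106*k^3 + 4.4706*k^2 + 8.3615*k + 4.2431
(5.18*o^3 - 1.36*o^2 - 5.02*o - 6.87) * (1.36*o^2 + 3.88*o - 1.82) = 7.0448*o^5 + 18.2488*o^4 - 21.5316*o^3 - 26.3456*o^2 - 17.5192*o + 12.5034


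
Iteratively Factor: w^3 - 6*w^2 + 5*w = (w)*(w^2 - 6*w + 5) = w*(w - 1)*(w - 5)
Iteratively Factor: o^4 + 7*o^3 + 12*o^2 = (o + 3)*(o^3 + 4*o^2) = (o + 3)*(o + 4)*(o^2) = o*(o + 3)*(o + 4)*(o)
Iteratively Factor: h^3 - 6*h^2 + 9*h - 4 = (h - 1)*(h^2 - 5*h + 4) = (h - 1)^2*(h - 4)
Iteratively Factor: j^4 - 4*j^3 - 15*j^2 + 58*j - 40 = (j + 4)*(j^3 - 8*j^2 + 17*j - 10) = (j - 5)*(j + 4)*(j^2 - 3*j + 2) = (j - 5)*(j - 2)*(j + 4)*(j - 1)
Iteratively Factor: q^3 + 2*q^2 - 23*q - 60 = (q + 4)*(q^2 - 2*q - 15) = (q + 3)*(q + 4)*(q - 5)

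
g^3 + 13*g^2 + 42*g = g*(g + 6)*(g + 7)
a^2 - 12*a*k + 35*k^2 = (a - 7*k)*(a - 5*k)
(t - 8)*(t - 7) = t^2 - 15*t + 56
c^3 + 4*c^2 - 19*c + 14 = (c - 2)*(c - 1)*(c + 7)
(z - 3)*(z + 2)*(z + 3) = z^3 + 2*z^2 - 9*z - 18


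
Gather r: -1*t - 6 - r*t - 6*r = r*(-t - 6) - t - 6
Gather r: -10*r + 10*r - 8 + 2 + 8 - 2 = 0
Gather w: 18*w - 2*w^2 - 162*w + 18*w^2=16*w^2 - 144*w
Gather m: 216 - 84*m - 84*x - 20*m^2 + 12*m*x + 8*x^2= -20*m^2 + m*(12*x - 84) + 8*x^2 - 84*x + 216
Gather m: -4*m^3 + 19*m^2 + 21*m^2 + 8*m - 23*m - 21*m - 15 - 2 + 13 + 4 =-4*m^3 + 40*m^2 - 36*m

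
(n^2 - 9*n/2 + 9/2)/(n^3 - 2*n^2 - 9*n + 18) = (n - 3/2)/(n^2 + n - 6)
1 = 1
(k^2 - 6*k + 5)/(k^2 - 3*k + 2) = (k - 5)/(k - 2)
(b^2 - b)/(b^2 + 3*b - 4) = b/(b + 4)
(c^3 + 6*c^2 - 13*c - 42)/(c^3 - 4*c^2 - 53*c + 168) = (c + 2)/(c - 8)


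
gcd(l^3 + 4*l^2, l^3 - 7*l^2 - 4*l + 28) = 1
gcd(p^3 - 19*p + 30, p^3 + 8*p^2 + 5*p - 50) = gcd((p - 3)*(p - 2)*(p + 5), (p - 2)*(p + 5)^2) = p^2 + 3*p - 10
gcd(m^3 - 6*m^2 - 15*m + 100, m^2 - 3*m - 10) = m - 5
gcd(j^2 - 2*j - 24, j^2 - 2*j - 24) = j^2 - 2*j - 24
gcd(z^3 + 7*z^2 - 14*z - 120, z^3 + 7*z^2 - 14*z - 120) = z^3 + 7*z^2 - 14*z - 120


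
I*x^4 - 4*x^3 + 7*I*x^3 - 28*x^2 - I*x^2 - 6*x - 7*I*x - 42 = (x + 7)*(x + 2*I)*(x + 3*I)*(I*x + 1)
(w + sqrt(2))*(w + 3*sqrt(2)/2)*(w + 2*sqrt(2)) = w^3 + 9*sqrt(2)*w^2/2 + 13*w + 6*sqrt(2)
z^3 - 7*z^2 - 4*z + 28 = (z - 7)*(z - 2)*(z + 2)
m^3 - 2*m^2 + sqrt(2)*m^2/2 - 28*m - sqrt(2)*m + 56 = (m - 2)*(m - 7*sqrt(2)/2)*(m + 4*sqrt(2))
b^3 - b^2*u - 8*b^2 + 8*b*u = b*(b - 8)*(b - u)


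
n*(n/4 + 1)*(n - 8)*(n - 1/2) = n^4/4 - 9*n^3/8 - 15*n^2/2 + 4*n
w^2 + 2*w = w*(w + 2)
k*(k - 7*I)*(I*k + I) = I*k^3 + 7*k^2 + I*k^2 + 7*k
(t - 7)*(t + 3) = t^2 - 4*t - 21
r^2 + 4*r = r*(r + 4)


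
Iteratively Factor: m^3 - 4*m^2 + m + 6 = (m + 1)*(m^2 - 5*m + 6) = (m - 2)*(m + 1)*(m - 3)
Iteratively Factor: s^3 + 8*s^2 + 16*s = (s + 4)*(s^2 + 4*s) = s*(s + 4)*(s + 4)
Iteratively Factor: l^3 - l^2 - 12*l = (l - 4)*(l^2 + 3*l) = (l - 4)*(l + 3)*(l)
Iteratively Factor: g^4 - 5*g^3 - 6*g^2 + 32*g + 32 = (g + 2)*(g^3 - 7*g^2 + 8*g + 16) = (g + 1)*(g + 2)*(g^2 - 8*g + 16) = (g - 4)*(g + 1)*(g + 2)*(g - 4)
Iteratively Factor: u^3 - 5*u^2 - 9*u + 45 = (u - 3)*(u^2 - 2*u - 15) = (u - 3)*(u + 3)*(u - 5)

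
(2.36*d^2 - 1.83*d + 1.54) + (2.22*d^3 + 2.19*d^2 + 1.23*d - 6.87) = 2.22*d^3 + 4.55*d^2 - 0.6*d - 5.33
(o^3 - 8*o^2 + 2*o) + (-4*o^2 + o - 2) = o^3 - 12*o^2 + 3*o - 2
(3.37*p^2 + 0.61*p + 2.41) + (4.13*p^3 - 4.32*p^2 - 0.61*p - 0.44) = 4.13*p^3 - 0.95*p^2 + 1.97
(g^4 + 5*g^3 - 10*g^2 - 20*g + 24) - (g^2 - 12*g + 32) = g^4 + 5*g^3 - 11*g^2 - 8*g - 8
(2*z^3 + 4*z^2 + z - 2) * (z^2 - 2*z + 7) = 2*z^5 + 7*z^3 + 24*z^2 + 11*z - 14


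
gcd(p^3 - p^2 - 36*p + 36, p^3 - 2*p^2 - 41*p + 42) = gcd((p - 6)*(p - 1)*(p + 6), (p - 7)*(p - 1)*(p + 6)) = p^2 + 5*p - 6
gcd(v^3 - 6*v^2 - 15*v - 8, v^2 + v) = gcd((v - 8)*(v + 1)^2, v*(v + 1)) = v + 1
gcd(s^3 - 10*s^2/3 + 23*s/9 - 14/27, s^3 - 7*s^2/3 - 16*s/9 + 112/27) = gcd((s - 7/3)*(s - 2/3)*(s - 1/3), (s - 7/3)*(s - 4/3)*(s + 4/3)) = s - 7/3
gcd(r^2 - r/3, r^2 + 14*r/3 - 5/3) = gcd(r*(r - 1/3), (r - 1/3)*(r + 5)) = r - 1/3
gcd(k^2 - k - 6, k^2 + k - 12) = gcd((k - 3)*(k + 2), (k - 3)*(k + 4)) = k - 3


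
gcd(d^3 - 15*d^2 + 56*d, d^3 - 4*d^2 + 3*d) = d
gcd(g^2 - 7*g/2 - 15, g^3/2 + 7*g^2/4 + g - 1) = 1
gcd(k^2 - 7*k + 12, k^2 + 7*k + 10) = 1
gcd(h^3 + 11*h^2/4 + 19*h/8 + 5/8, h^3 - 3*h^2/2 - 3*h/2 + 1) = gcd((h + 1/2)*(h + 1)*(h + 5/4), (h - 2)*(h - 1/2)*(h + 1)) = h + 1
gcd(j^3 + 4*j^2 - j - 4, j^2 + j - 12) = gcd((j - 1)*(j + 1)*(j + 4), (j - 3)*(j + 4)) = j + 4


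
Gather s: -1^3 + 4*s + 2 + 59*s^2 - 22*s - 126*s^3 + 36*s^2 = -126*s^3 + 95*s^2 - 18*s + 1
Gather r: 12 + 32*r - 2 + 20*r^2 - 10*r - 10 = 20*r^2 + 22*r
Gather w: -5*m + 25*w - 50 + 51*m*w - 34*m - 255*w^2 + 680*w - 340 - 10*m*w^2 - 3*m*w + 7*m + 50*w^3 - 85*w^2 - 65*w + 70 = -32*m + 50*w^3 + w^2*(-10*m - 340) + w*(48*m + 640) - 320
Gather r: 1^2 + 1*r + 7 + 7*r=8*r + 8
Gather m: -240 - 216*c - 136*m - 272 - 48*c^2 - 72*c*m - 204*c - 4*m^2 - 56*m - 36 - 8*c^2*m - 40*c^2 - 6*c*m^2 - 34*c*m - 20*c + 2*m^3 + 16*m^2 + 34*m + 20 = -88*c^2 - 440*c + 2*m^3 + m^2*(12 - 6*c) + m*(-8*c^2 - 106*c - 158) - 528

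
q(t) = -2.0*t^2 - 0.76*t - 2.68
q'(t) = -4.0*t - 0.76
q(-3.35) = -22.58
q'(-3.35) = 12.64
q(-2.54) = -13.65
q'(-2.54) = 9.40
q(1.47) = -8.12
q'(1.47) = -6.64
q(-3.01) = -18.51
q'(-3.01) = 11.28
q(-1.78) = -7.66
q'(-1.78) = 6.36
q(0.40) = -3.30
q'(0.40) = -2.36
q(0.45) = -3.43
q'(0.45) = -2.56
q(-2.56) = -13.84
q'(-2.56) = 9.48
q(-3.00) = -18.40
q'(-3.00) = 11.24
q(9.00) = -171.52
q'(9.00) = -36.76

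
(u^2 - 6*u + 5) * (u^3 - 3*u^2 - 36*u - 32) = u^5 - 9*u^4 - 13*u^3 + 169*u^2 + 12*u - 160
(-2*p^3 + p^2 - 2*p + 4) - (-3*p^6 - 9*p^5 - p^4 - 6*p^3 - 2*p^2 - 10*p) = 3*p^6 + 9*p^5 + p^4 + 4*p^3 + 3*p^2 + 8*p + 4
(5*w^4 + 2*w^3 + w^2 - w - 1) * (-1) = -5*w^4 - 2*w^3 - w^2 + w + 1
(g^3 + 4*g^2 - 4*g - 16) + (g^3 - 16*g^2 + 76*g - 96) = 2*g^3 - 12*g^2 + 72*g - 112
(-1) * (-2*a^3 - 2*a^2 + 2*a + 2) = 2*a^3 + 2*a^2 - 2*a - 2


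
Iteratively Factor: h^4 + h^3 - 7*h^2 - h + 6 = (h - 1)*(h^3 + 2*h^2 - 5*h - 6) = (h - 2)*(h - 1)*(h^2 + 4*h + 3) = (h - 2)*(h - 1)*(h + 3)*(h + 1)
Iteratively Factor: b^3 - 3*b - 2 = (b + 1)*(b^2 - b - 2) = (b - 2)*(b + 1)*(b + 1)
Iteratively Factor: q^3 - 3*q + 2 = (q + 2)*(q^2 - 2*q + 1) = (q - 1)*(q + 2)*(q - 1)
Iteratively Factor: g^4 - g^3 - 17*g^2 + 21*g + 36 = (g - 3)*(g^3 + 2*g^2 - 11*g - 12) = (g - 3)*(g + 1)*(g^2 + g - 12) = (g - 3)^2*(g + 1)*(g + 4)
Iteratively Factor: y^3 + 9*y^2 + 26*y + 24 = (y + 2)*(y^2 + 7*y + 12) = (y + 2)*(y + 4)*(y + 3)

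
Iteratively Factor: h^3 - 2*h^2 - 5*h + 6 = (h - 1)*(h^2 - h - 6) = (h - 1)*(h + 2)*(h - 3)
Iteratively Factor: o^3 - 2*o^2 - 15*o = (o - 5)*(o^2 + 3*o) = o*(o - 5)*(o + 3)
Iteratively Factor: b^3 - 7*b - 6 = (b - 3)*(b^2 + 3*b + 2) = (b - 3)*(b + 1)*(b + 2)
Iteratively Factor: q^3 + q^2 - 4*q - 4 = (q + 1)*(q^2 - 4) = (q + 1)*(q + 2)*(q - 2)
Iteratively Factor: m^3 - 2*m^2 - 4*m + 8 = (m - 2)*(m^2 - 4) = (m - 2)*(m + 2)*(m - 2)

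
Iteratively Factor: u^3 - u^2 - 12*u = (u + 3)*(u^2 - 4*u) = u*(u + 3)*(u - 4)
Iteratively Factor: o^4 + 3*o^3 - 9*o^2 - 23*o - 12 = (o + 1)*(o^3 + 2*o^2 - 11*o - 12) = (o + 1)*(o + 4)*(o^2 - 2*o - 3) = (o + 1)^2*(o + 4)*(o - 3)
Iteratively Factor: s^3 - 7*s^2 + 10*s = (s)*(s^2 - 7*s + 10) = s*(s - 2)*(s - 5)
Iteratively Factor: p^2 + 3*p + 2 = (p + 2)*(p + 1)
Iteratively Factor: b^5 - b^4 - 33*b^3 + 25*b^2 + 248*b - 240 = (b + 4)*(b^4 - 5*b^3 - 13*b^2 + 77*b - 60) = (b - 1)*(b + 4)*(b^3 - 4*b^2 - 17*b + 60) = (b - 5)*(b - 1)*(b + 4)*(b^2 + b - 12) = (b - 5)*(b - 3)*(b - 1)*(b + 4)*(b + 4)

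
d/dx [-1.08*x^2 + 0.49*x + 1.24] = 0.49 - 2.16*x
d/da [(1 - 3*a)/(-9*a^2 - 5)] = 3*(-9*a^2 + 6*a + 5)/(81*a^4 + 90*a^2 + 25)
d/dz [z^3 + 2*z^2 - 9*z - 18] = 3*z^2 + 4*z - 9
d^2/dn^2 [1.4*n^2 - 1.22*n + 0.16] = 2.80000000000000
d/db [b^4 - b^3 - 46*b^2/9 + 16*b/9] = 4*b^3 - 3*b^2 - 92*b/9 + 16/9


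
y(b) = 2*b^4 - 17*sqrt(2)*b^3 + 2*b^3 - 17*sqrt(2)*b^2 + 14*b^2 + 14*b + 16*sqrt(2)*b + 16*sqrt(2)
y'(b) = 8*b^3 - 51*sqrt(2)*b^2 + 6*b^2 - 34*sqrt(2)*b + 28*b + 14 + 16*sqrt(2)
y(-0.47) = 5.58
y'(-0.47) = 30.63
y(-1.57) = 37.82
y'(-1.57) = -125.79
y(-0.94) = -0.81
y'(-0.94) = -9.57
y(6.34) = -2534.50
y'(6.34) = -709.91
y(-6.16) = 7447.82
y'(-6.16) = -4218.77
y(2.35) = -171.81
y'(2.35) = -271.92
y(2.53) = -223.99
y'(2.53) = -307.89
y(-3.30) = 821.70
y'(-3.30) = -904.69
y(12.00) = 2400.22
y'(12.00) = 4097.64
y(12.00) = 2400.22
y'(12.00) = 4097.64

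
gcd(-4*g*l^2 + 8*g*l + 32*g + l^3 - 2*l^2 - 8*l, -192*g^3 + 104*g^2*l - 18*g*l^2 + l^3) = 4*g - l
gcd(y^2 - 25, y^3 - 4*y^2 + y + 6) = 1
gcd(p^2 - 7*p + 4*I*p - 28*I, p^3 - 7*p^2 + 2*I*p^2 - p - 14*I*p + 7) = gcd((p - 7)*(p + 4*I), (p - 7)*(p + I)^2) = p - 7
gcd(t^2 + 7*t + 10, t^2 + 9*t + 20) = t + 5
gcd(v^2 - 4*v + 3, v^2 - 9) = v - 3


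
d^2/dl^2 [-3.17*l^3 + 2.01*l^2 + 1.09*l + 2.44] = 4.02 - 19.02*l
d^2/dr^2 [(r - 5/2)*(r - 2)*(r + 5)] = 6*r + 1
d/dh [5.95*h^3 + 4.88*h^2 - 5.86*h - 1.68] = 17.85*h^2 + 9.76*h - 5.86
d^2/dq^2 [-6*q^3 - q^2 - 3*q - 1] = -36*q - 2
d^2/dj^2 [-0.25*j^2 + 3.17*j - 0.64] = -0.500000000000000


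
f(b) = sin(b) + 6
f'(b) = cos(b)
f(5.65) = 5.41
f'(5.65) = 0.81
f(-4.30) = 6.92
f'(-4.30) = -0.40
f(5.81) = 5.54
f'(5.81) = 0.89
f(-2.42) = 5.34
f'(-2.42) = -0.75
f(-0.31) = 5.69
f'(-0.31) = 0.95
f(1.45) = 6.99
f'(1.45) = 0.12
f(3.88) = 5.33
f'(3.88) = -0.74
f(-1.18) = 5.08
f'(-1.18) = 0.38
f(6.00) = 5.72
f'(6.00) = 0.96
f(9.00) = 6.41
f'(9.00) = -0.91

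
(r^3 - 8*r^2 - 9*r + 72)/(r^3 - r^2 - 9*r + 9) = (r - 8)/(r - 1)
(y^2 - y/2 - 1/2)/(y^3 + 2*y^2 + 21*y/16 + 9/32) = 16*(y - 1)/(16*y^2 + 24*y + 9)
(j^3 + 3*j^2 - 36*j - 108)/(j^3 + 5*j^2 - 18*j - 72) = (j - 6)/(j - 4)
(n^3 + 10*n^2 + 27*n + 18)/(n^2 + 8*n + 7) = (n^2 + 9*n + 18)/(n + 7)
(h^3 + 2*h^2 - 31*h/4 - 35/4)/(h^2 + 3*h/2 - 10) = (2*h^2 + 9*h + 7)/(2*(h + 4))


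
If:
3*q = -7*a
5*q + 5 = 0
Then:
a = 3/7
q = -1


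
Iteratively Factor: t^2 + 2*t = (t + 2)*(t)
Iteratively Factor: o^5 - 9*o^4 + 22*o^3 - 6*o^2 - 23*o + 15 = (o - 1)*(o^4 - 8*o^3 + 14*o^2 + 8*o - 15) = (o - 1)*(o + 1)*(o^3 - 9*o^2 + 23*o - 15) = (o - 3)*(o - 1)*(o + 1)*(o^2 - 6*o + 5) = (o - 5)*(o - 3)*(o - 1)*(o + 1)*(o - 1)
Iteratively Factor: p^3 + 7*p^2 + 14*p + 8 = (p + 1)*(p^2 + 6*p + 8) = (p + 1)*(p + 4)*(p + 2)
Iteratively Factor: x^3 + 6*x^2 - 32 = (x + 4)*(x^2 + 2*x - 8) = (x - 2)*(x + 4)*(x + 4)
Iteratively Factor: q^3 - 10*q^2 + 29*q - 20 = (q - 4)*(q^2 - 6*q + 5) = (q - 4)*(q - 1)*(q - 5)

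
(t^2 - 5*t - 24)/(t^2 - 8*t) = (t + 3)/t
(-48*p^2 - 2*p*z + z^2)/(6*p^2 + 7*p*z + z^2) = (-8*p + z)/(p + z)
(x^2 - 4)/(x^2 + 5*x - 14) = (x + 2)/(x + 7)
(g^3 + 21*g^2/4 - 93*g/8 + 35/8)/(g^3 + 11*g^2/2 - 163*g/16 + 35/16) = 2*(2*g - 1)/(4*g - 1)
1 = 1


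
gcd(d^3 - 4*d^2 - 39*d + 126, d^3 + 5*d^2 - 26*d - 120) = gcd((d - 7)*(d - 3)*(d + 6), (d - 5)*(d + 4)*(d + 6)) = d + 6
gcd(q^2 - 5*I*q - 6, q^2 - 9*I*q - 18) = q - 3*I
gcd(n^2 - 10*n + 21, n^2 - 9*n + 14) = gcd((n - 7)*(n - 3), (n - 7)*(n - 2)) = n - 7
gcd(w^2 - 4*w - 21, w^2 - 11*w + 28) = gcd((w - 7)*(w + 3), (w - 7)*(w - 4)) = w - 7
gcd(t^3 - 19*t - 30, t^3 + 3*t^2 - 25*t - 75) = t^2 - 2*t - 15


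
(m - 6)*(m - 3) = m^2 - 9*m + 18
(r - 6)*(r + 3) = r^2 - 3*r - 18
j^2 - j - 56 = (j - 8)*(j + 7)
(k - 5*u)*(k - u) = k^2 - 6*k*u + 5*u^2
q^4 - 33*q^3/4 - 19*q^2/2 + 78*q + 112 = (q - 8)*(q - 4)*(q + 7/4)*(q + 2)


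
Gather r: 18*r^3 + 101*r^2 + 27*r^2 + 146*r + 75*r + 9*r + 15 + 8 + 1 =18*r^3 + 128*r^2 + 230*r + 24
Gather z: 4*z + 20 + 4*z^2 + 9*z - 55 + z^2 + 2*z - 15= 5*z^2 + 15*z - 50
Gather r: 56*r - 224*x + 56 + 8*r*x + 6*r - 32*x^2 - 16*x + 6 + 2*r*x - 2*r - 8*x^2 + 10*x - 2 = r*(10*x + 60) - 40*x^2 - 230*x + 60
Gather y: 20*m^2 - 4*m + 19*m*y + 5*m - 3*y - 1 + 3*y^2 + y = 20*m^2 + m + 3*y^2 + y*(19*m - 2) - 1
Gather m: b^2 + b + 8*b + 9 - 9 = b^2 + 9*b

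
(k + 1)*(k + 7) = k^2 + 8*k + 7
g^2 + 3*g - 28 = (g - 4)*(g + 7)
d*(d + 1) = d^2 + d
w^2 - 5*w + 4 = (w - 4)*(w - 1)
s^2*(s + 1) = s^3 + s^2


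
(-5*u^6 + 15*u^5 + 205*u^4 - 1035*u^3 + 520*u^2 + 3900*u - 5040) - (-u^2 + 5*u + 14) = -5*u^6 + 15*u^5 + 205*u^4 - 1035*u^3 + 521*u^2 + 3895*u - 5054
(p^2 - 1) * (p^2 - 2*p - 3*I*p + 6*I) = p^4 - 2*p^3 - 3*I*p^3 - p^2 + 6*I*p^2 + 2*p + 3*I*p - 6*I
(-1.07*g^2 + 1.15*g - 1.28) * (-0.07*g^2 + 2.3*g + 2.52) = 0.0749*g^4 - 2.5415*g^3 + 0.0381999999999995*g^2 - 0.0460000000000003*g - 3.2256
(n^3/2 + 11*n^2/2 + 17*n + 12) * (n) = n^4/2 + 11*n^3/2 + 17*n^2 + 12*n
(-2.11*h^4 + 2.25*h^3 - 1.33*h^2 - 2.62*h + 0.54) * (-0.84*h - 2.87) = 1.7724*h^5 + 4.1657*h^4 - 5.3403*h^3 + 6.0179*h^2 + 7.0658*h - 1.5498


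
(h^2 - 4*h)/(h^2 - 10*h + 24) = h/(h - 6)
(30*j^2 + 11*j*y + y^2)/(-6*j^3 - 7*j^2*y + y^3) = (30*j^2 + 11*j*y + y^2)/(-6*j^3 - 7*j^2*y + y^3)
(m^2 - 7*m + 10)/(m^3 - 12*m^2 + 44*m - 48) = (m - 5)/(m^2 - 10*m + 24)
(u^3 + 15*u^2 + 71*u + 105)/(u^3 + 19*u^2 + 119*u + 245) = (u + 3)/(u + 7)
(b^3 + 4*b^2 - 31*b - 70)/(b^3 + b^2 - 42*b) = (b^2 - 3*b - 10)/(b*(b - 6))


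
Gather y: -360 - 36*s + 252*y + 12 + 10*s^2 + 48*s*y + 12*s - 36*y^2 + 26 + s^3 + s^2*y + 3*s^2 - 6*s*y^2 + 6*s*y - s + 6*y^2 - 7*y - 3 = s^3 + 13*s^2 - 25*s + y^2*(-6*s - 30) + y*(s^2 + 54*s + 245) - 325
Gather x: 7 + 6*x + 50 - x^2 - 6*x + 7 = 64 - x^2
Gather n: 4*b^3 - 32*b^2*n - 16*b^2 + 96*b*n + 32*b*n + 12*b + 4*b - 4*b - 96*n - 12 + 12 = 4*b^3 - 16*b^2 + 12*b + n*(-32*b^2 + 128*b - 96)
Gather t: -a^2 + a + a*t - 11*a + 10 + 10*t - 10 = -a^2 - 10*a + t*(a + 10)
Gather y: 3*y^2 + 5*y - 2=3*y^2 + 5*y - 2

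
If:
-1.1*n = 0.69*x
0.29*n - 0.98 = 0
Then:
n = 3.38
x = -5.39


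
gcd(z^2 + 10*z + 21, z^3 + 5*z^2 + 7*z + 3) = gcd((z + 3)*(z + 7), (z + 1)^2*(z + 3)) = z + 3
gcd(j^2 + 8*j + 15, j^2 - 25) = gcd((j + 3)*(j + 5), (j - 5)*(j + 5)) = j + 5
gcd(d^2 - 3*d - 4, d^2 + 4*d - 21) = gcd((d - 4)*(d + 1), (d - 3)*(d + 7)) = 1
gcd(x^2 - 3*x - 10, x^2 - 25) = x - 5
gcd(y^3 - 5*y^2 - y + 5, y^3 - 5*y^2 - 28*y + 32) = y - 1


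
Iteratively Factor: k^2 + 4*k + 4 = (k + 2)*(k + 2)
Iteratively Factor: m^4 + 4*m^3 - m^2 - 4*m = (m + 4)*(m^3 - m) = (m - 1)*(m + 4)*(m^2 + m) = m*(m - 1)*(m + 4)*(m + 1)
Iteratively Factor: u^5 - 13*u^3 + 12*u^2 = (u - 1)*(u^4 + u^3 - 12*u^2) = u*(u - 1)*(u^3 + u^2 - 12*u) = u*(u - 3)*(u - 1)*(u^2 + 4*u) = u^2*(u - 3)*(u - 1)*(u + 4)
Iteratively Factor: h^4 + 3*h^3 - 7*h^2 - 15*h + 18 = (h + 3)*(h^3 - 7*h + 6) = (h - 1)*(h + 3)*(h^2 + h - 6) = (h - 1)*(h + 3)^2*(h - 2)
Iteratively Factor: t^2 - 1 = (t + 1)*(t - 1)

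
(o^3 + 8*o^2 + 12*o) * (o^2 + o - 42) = o^5 + 9*o^4 - 22*o^3 - 324*o^2 - 504*o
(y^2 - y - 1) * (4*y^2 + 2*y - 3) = 4*y^4 - 2*y^3 - 9*y^2 + y + 3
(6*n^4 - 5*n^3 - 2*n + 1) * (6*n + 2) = 36*n^5 - 18*n^4 - 10*n^3 - 12*n^2 + 2*n + 2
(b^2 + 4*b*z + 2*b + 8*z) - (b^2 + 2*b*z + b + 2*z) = 2*b*z + b + 6*z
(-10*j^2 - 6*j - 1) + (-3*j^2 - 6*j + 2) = -13*j^2 - 12*j + 1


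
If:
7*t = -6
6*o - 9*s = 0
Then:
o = 3*s/2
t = -6/7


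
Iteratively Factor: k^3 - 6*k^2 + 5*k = (k - 5)*(k^2 - k) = (k - 5)*(k - 1)*(k)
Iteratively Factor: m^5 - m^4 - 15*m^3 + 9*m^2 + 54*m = (m - 3)*(m^4 + 2*m^3 - 9*m^2 - 18*m) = m*(m - 3)*(m^3 + 2*m^2 - 9*m - 18) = m*(m - 3)*(m + 3)*(m^2 - m - 6) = m*(m - 3)*(m + 2)*(m + 3)*(m - 3)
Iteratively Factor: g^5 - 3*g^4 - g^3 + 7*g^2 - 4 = (g - 2)*(g^4 - g^3 - 3*g^2 + g + 2) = (g - 2)*(g + 1)*(g^3 - 2*g^2 - g + 2) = (g - 2)^2*(g + 1)*(g^2 - 1) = (g - 2)^2*(g - 1)*(g + 1)*(g + 1)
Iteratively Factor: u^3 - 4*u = (u + 2)*(u^2 - 2*u) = (u - 2)*(u + 2)*(u)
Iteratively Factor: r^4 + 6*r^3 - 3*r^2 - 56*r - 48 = (r - 3)*(r^3 + 9*r^2 + 24*r + 16) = (r - 3)*(r + 4)*(r^2 + 5*r + 4) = (r - 3)*(r + 1)*(r + 4)*(r + 4)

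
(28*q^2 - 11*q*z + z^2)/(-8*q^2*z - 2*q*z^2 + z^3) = (-7*q + z)/(z*(2*q + z))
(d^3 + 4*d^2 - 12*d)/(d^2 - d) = (d^2 + 4*d - 12)/(d - 1)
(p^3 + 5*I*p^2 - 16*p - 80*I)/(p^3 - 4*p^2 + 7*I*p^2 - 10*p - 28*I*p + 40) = (p + 4)/(p + 2*I)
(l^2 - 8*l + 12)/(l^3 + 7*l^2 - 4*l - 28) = (l - 6)/(l^2 + 9*l + 14)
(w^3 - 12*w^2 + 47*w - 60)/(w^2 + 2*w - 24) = (w^2 - 8*w + 15)/(w + 6)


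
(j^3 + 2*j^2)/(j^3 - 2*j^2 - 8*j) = j/(j - 4)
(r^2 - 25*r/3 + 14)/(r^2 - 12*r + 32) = (r^2 - 25*r/3 + 14)/(r^2 - 12*r + 32)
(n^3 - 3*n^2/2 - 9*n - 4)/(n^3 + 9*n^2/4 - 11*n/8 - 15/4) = 4*(2*n^2 - 7*n - 4)/(8*n^2 + 2*n - 15)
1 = 1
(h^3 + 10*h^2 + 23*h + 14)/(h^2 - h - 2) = (h^2 + 9*h + 14)/(h - 2)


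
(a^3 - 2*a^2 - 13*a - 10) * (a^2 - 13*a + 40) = a^5 - 15*a^4 + 53*a^3 + 79*a^2 - 390*a - 400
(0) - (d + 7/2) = -d - 7/2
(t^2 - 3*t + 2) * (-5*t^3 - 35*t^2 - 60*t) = -5*t^5 - 20*t^4 + 35*t^3 + 110*t^2 - 120*t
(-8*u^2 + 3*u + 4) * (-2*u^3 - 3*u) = 16*u^5 - 6*u^4 + 16*u^3 - 9*u^2 - 12*u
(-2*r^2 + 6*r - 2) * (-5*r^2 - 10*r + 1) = 10*r^4 - 10*r^3 - 52*r^2 + 26*r - 2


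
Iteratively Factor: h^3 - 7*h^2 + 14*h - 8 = (h - 4)*(h^2 - 3*h + 2) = (h - 4)*(h - 2)*(h - 1)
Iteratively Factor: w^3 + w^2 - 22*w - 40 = (w + 4)*(w^2 - 3*w - 10) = (w + 2)*(w + 4)*(w - 5)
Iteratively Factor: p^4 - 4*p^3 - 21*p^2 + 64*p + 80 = (p - 4)*(p^3 - 21*p - 20) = (p - 5)*(p - 4)*(p^2 + 5*p + 4) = (p - 5)*(p - 4)*(p + 4)*(p + 1)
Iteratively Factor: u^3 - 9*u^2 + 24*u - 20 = (u - 2)*(u^2 - 7*u + 10) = (u - 5)*(u - 2)*(u - 2)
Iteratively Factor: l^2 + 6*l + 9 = (l + 3)*(l + 3)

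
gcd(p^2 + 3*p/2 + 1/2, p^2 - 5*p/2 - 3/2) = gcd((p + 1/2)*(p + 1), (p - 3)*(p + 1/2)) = p + 1/2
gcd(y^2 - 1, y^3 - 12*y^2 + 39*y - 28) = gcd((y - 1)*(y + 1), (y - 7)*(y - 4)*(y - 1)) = y - 1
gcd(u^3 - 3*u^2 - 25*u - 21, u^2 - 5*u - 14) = u - 7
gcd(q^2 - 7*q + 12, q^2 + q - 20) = q - 4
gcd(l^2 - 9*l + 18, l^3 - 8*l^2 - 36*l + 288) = l - 6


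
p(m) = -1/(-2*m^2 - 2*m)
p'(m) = -(4*m + 2)/(-2*m^2 - 2*m)^2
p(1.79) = 0.10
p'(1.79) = -0.09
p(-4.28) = 0.04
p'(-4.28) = 0.02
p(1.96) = 0.09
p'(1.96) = -0.07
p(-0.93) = -7.68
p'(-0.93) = 101.46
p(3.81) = 0.03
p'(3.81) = -0.01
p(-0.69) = -2.34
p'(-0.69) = 4.15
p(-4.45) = 0.03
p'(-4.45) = 0.02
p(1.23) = 0.18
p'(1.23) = -0.23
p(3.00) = 0.04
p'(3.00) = -0.02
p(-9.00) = 0.01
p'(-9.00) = 0.00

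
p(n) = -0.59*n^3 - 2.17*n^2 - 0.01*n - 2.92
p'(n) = -1.77*n^2 - 4.34*n - 0.01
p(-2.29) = -7.19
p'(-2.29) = 0.65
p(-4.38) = 5.07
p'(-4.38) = -14.96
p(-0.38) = -3.20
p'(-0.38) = 1.38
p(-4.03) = 0.49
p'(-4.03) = -11.27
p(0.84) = -4.81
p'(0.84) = -4.90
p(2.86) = -34.50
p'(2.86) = -26.90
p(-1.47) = -5.72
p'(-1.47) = 2.55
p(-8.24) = 179.92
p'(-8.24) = -84.43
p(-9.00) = 251.51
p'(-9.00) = -104.32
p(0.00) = -2.92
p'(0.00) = -0.01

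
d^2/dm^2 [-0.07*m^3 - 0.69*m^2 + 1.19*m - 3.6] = -0.42*m - 1.38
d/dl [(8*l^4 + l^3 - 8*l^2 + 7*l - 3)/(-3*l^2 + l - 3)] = (-48*l^5 + 21*l^4 - 94*l^3 + 4*l^2 + 30*l - 18)/(9*l^4 - 6*l^3 + 19*l^2 - 6*l + 9)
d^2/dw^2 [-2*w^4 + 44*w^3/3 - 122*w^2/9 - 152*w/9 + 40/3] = -24*w^2 + 88*w - 244/9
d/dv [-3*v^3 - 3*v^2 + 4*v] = -9*v^2 - 6*v + 4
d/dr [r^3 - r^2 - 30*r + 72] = 3*r^2 - 2*r - 30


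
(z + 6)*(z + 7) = z^2 + 13*z + 42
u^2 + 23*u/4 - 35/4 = (u - 5/4)*(u + 7)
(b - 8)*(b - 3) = b^2 - 11*b + 24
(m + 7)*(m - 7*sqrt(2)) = m^2 - 7*sqrt(2)*m + 7*m - 49*sqrt(2)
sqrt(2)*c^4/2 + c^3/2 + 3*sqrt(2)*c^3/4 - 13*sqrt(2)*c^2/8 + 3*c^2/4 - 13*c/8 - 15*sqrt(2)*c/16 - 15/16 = (c - 3/2)*(c + 1/2)*(c + 5/2)*(sqrt(2)*c/2 + 1/2)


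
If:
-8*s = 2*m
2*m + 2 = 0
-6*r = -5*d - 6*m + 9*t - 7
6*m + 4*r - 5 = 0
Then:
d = 9*t/5 + 31/10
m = -1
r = 11/4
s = 1/4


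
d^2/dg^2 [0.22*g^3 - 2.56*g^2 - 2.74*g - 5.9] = 1.32*g - 5.12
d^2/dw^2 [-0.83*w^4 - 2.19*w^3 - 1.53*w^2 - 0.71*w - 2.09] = -9.96*w^2 - 13.14*w - 3.06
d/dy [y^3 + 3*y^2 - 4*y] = 3*y^2 + 6*y - 4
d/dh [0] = 0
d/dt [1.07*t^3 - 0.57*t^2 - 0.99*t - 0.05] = 3.21*t^2 - 1.14*t - 0.99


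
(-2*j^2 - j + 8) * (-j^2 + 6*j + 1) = 2*j^4 - 11*j^3 - 16*j^2 + 47*j + 8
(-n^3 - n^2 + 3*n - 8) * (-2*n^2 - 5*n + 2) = 2*n^5 + 7*n^4 - 3*n^3 - n^2 + 46*n - 16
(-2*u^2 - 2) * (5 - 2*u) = 4*u^3 - 10*u^2 + 4*u - 10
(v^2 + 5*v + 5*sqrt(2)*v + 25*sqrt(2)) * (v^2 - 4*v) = v^4 + v^3 + 5*sqrt(2)*v^3 - 20*v^2 + 5*sqrt(2)*v^2 - 100*sqrt(2)*v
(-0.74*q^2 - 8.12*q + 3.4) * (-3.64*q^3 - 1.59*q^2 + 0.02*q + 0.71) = 2.6936*q^5 + 30.7334*q^4 + 0.520000000000001*q^3 - 6.0938*q^2 - 5.6972*q + 2.414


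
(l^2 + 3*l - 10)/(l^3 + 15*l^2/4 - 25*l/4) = 4*(l - 2)/(l*(4*l - 5))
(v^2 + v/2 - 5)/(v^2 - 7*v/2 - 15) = (v - 2)/(v - 6)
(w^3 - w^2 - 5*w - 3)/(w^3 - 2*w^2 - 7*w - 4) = (w - 3)/(w - 4)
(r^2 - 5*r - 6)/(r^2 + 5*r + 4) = (r - 6)/(r + 4)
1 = 1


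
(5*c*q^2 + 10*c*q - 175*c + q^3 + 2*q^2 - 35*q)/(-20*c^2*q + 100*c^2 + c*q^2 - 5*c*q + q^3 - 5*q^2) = (q + 7)/(-4*c + q)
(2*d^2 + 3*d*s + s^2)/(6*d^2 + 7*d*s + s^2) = (2*d + s)/(6*d + s)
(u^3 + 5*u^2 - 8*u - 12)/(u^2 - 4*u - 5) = (u^2 + 4*u - 12)/(u - 5)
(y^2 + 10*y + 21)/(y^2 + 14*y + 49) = (y + 3)/(y + 7)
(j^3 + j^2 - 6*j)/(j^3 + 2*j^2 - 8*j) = (j + 3)/(j + 4)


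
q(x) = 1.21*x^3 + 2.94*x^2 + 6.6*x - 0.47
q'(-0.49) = 4.59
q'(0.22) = 8.07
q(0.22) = 1.14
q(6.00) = 406.33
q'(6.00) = 172.56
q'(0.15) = 7.56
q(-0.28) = -2.11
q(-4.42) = -76.69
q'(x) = 3.63*x^2 + 5.88*x + 6.6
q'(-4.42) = 51.53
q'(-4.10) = 43.51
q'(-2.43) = 13.75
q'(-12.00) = 458.76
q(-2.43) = -16.51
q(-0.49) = -3.14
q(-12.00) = -1747.19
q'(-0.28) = 5.24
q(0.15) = 0.59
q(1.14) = 12.67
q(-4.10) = -61.50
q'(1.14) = 18.02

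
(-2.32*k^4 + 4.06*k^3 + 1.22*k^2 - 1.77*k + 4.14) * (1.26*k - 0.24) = -2.9232*k^5 + 5.6724*k^4 + 0.5628*k^3 - 2.523*k^2 + 5.6412*k - 0.9936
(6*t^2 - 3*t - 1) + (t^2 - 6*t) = 7*t^2 - 9*t - 1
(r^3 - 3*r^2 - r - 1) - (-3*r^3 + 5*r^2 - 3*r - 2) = 4*r^3 - 8*r^2 + 2*r + 1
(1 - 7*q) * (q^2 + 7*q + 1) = -7*q^3 - 48*q^2 + 1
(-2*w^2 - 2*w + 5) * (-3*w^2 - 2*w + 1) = 6*w^4 + 10*w^3 - 13*w^2 - 12*w + 5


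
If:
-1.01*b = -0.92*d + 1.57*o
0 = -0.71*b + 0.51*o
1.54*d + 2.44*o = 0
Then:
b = 0.00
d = 0.00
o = 0.00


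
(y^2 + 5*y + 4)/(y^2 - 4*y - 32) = (y + 1)/(y - 8)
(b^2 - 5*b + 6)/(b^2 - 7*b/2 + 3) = 2*(b - 3)/(2*b - 3)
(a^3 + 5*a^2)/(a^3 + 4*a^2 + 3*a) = a*(a + 5)/(a^2 + 4*a + 3)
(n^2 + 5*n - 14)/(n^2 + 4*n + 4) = (n^2 + 5*n - 14)/(n^2 + 4*n + 4)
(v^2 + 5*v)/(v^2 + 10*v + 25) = v/(v + 5)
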